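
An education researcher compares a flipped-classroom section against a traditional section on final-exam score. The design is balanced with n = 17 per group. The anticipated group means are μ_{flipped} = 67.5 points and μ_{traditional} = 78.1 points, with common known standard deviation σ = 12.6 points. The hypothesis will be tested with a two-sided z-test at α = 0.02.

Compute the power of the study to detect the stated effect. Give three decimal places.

Standardized effect: d = |μ_{flipped} − μ_{traditional}| / σ = |67.5 − 78.1| / 12.6 = 0.8413
Noncentrality parameter: δ = d·√(n/2) = 0.8413 × √(17/2) = 2.4527
Two-sided α = 0.02 → critical value z_{0.01} = 2.326.
Power = Φ(δ − 2.326) + Φ(−δ − 2.326) = Φ(0.126) + Φ(-4.779) = 0.5503 + 0.0000 = 0.5503.

Power ≈ 0.550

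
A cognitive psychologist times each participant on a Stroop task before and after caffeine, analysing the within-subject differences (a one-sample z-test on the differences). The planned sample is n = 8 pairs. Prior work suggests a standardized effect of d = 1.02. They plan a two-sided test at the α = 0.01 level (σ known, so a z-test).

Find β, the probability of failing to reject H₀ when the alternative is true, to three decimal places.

β ≈ 0.379

Noncentrality parameter: δ = d·√n = 1.02 × √8 = 2.8850
Critical value for a two-sided test at α = 0.01: z_{α/2} = 2.576.
Power = Φ(δ − 2.576) + Φ(−δ − 2.576) = Φ(0.309) + Φ(-5.461) = 0.6214 + 0.0000 = 0.6214.
Type II error: β = 1 − power = 1 − 0.6214 = 0.3786.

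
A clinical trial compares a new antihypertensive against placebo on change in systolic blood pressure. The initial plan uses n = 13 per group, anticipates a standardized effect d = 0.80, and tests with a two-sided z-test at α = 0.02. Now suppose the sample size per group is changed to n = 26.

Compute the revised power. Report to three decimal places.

With n = 26 per group: δ = d·√(n/2) = 0.80 × √(26/2) = 2.8844. Critical value z_{0.01} = 2.326.
Revised power = Φ(δ − 2.326) + Φ(−δ − 2.326) = Φ(0.558) + Φ(-5.211) = 0.7116 + 0.0000 = 0.7116.

Power ≈ 0.712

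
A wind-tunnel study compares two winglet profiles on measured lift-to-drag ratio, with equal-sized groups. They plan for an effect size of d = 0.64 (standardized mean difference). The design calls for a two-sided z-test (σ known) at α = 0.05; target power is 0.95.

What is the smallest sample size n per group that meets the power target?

n = 64 per group

For power 0.95 need Φ(δ − z_{0.025}) = 0.95, so δ = z_{0.025} + z_{0.05} = 1.960 + 1.645 = 3.605.
(The Φ(−δ − z_{α/2}) term is vanishingly small for δ > 0 and is dropped in the standard sample-size formula.)
δ = d·√(n/2) ⇒ n = 2(δ/d)² = 2 × (3.605 / 0.64)² = 63.45.
Rounding up, n = 64 per group.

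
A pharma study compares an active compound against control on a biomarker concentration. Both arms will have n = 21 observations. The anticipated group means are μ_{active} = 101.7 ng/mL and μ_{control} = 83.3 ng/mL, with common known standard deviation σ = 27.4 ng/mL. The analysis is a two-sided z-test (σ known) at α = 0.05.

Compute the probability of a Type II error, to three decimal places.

Standardized effect: d = |μ_{active} − μ_{control}| / σ = |101.7 − 83.3| / 27.4 = 0.6715
Noncentrality parameter: δ = d·√(n/2) = 0.6715 × √(21/2) = 2.1760
Two-sided α = 0.05 → critical value z_{0.025} = 1.960.
Power = Φ(δ − 1.960) + Φ(−δ − 1.960) = Φ(0.216) + Φ(-4.136) = 0.5855 + 0.0000 = 0.5855.
Type II error: β = 1 − power = 1 − 0.5855 = 0.4145.

β ≈ 0.414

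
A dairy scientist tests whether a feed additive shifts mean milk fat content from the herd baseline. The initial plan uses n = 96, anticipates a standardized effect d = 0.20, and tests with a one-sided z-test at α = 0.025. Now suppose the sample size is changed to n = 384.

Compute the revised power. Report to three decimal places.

With n = 384: δ = d·√n = 0.20 × √384 = 3.9192. Critical value z_{0.025} = 1.960.
Revised power = P(Z > 1.960 − δ) = Φ(1.959) = 0.9750.

Power ≈ 0.975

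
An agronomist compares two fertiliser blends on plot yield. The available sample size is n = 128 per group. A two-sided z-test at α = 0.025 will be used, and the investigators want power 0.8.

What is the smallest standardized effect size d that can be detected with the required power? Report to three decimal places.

Required noncentrality: δ = z_{0.0125} + z_{0.20} = 2.241 + 0.842 = 3.083.
(The second rejection-region term Φ(−δ − z_{α/2}) is negligible and dropped.)
δ = d·√(n/2) ⇒ d = δ/√(n/2) = 3.083/√(128/2) = 0.3854.

d ≈ 0.385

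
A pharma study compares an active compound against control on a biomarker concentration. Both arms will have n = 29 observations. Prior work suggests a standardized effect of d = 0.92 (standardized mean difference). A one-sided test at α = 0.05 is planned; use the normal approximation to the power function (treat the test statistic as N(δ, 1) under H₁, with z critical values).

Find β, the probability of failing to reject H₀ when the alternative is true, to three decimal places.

β ≈ 0.032

Noncentrality parameter: δ = d·√(n/2) = 0.92 × √(29/2) = 3.5033
Critical value for a one-sided test at α = 0.05: z_α = 1.645.
Power = P(Z > 1.645 − δ) = Φ(1.858) = 0.9684.
Type II error: β = 1 − power = 1 − 0.9684 = 0.0316.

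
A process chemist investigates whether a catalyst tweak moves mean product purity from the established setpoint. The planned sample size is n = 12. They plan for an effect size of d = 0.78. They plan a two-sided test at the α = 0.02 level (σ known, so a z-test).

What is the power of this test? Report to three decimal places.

Power ≈ 0.646

Noncentrality parameter: δ = d·√n = 0.78 × √12 = 2.7020
Two-sided α = 0.02 → critical value z_{0.01} = 2.326.
Power = Φ(δ − 2.326) + Φ(−δ − 2.326) = Φ(0.376) + Φ(-5.028) = 0.6464 + 0.0000 = 0.6464.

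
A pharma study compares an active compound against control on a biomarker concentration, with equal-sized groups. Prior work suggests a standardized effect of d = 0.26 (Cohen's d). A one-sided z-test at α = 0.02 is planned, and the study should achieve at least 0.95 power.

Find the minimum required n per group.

Set Φ(δ − 2.054) = 0.95; then δ − 2.054 = Φ⁻¹(0.95) = 1.645, giving δ = 3.699.
δ = d·√(n/2) ⇒ n = 2(δ/d)² = 2 × (3.699 / 0.26)² = 404.72.
Rounding up, n = 405 per group.

n = 405 per group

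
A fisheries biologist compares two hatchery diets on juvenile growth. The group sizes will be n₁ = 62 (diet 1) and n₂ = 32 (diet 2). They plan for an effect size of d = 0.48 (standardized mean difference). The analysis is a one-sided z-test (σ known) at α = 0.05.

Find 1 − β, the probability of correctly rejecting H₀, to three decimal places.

Noncentrality parameter: λ = d / √(1/n₁ + 1/n₂) = 0.48 / √(1/62 + 1/32) = 2.2052
Critical value for a one-sided test at α = 0.05: z_α = 1.645.
Power = P(Z > 1.645 − λ) = Φ(0.560) = 0.7124.

Power ≈ 0.712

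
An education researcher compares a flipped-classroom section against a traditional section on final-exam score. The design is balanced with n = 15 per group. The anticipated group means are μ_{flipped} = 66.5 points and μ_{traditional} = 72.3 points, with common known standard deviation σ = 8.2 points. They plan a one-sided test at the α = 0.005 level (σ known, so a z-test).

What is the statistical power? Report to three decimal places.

Standardized effect: d = |μ_{flipped} − μ_{traditional}| / σ = |66.5 − 72.3| / 8.2 = 0.7073
Noncentrality parameter: δ = d·√(n/2) = 0.7073 × √(15/2) = 1.9371
One-sided α = 0.005 → critical value z_{0.005} = 2.576.
Power = Φ(δ − 2.576) = Φ(-0.639) = 0.2615.

Power ≈ 0.261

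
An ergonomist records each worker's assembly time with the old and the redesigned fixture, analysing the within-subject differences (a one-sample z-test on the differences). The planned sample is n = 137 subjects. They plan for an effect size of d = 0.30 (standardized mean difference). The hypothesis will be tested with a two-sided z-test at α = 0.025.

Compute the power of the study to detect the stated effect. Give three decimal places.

Noncentrality parameter: δ = d·√n = 0.30 × √137 = 3.5114
Critical value for a two-sided test at α = 0.025: z_{α/2} = 2.241.
Power = Φ(δ − 2.241) + Φ(−δ − 2.241) = Φ(1.270) + Φ(-5.753) = 0.8980 + 0.0000 = 0.8980.

Power ≈ 0.898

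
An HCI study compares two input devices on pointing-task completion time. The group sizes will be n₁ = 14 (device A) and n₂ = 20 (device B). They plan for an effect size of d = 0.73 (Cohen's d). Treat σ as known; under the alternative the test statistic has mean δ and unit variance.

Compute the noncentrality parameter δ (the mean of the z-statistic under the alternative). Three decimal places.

δ ≈ 2.095

δ = d / √(1/n₁ + 1/n₂) = 0.73 / √(1/14 + 1/20) = 2.0949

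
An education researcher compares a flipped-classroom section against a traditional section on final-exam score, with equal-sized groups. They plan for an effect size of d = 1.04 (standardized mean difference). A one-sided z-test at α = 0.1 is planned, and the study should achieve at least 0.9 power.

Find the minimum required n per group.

n = 13 per group

Set Φ(δ − 1.282) = 0.9; then δ − 1.282 = Φ⁻¹(0.9) = 1.282, giving δ = 2.563.
δ = d·√(n/2) ⇒ n = 2(δ/d)² = 2 × (2.563 / 1.04)² = 12.15.
Rounding up, n = 13 per group.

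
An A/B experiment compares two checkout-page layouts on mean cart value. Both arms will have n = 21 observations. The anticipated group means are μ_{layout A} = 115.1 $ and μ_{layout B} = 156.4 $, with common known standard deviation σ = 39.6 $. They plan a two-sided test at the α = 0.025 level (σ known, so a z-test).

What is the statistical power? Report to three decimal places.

Standardized effect: d = |μ_{layout A} − μ_{layout B}| / σ = |115.1 − 156.4| / 39.6 = 1.0429
Noncentrality parameter: λ = d·√(n/2) = 1.0429 × √(21/2) = 3.3795
Critical value for a two-sided test at α = 0.025: z_{α/2} = 2.241.
Power = Φ(λ − 2.241) + Φ(−λ − 2.241) = Φ(1.138) + Φ(-5.621) = 0.8725 + 0.0000 = 0.8725.

Power ≈ 0.872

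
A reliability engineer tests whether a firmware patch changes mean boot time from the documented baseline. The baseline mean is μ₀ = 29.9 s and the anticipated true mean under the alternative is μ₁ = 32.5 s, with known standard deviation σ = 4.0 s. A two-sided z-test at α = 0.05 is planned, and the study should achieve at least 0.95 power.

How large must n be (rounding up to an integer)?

Standardized effect: d = |μ₁ − μ₀| / σ = |32.5 − 29.9| / 4.0 = 0.6500
For power 0.95 need Φ(δ − z_{0.025}) = 0.95, so δ = z_{0.025} + z_{0.05} = 1.960 + 1.645 = 3.605.
(The Φ(−δ − z_{α/2}) term is vanishingly small for δ > 0 and is dropped in the standard sample-size formula.)
δ = d·√n ⇒ n = (δ/d)² = (3.605 / 0.6500)² = 30.76.
Rounding up, n = 31.

n = 31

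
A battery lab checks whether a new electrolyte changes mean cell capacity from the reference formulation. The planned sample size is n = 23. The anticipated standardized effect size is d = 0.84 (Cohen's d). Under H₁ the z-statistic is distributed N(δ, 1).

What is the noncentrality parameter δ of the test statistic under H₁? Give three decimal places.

δ ≈ 4.028

δ = d·√n = 0.84 × √23 = 4.0285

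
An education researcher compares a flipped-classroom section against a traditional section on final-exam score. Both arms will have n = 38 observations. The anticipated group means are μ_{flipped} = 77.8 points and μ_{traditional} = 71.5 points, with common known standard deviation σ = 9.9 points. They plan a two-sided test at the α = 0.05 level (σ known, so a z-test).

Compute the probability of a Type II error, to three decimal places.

β ≈ 0.208

Standardized effect: d = |μ_{flipped} − μ_{traditional}| / σ = |77.8 − 71.5| / 9.9 = 0.6364
Noncentrality parameter: δ = d·√(n/2) = 0.6364 × √(38/2) = 2.7738
Two-sided α = 0.05 → critical value z_{0.025} = 1.960.
Power = Φ(δ − 1.960) + Φ(−δ − 1.960) = Φ(0.814) + Φ(-4.734) = 0.7921 + 0.0000 = 0.7921.
Type II error: β = 1 − power = 1 − 0.7921 = 0.2079.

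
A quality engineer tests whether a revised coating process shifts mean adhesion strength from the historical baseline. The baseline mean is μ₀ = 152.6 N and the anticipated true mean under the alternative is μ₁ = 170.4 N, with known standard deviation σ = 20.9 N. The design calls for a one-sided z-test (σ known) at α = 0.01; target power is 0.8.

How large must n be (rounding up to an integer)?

Standardized effect: d = |μ₁ − μ₀| / σ = |170.4 − 152.6| / 20.9 = 0.8517
Set Φ(δ − 2.326) = 0.8; then δ − 2.326 = Φ⁻¹(0.8) = 0.842, giving δ = 3.168.
δ = d·√n ⇒ n = (δ/d)² = (3.168 / 0.8517)² = 13.84.
Round up to the next whole unit.

n = 14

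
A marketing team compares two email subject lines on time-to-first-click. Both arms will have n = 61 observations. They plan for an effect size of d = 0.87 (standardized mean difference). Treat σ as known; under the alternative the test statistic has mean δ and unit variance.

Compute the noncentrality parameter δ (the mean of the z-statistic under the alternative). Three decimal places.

The noncentrality parameter scales effect size by the design's sample-size factor: δ = d·√(n/2) = 0.87 × √(61/2) = 4.8047

δ ≈ 4.805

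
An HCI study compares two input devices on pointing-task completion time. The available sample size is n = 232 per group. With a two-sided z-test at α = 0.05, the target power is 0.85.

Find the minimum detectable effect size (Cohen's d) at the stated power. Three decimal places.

Required noncentrality: δ = z_{0.025} + z_{0.15} = 1.960 + 1.036 = 2.996.
(The second rejection-region term Φ(−δ − z_{α/2}) is negligible and dropped.)
δ = d·√(n/2) ⇒ d = δ/√(n/2) = 2.996/√(232/2) = 0.2782.

d ≈ 0.278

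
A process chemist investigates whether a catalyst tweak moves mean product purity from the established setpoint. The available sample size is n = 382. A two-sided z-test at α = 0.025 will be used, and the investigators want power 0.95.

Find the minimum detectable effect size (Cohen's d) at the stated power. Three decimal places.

Required noncentrality: δ = z_{0.0125} + z_{0.05} = 2.241 + 1.645 = 3.886.
(The second rejection-region term Φ(−δ − z_{α/2}) is negligible and dropped.)
δ = d·√n ⇒ d = δ/√n = 3.886/√382 = 0.1988.

d ≈ 0.199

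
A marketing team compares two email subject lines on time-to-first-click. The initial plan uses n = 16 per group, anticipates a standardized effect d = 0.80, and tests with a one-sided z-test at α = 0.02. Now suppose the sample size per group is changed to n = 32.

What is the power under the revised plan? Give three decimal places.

With n = 32 per group: δ = d·√(n/2) = 0.80 × √(32/2) = 3.2000. Critical value z_{0.02} = 2.054.
Revised power = P(Z > 2.054 − δ) = Φ(1.146) = 0.8742.

Power ≈ 0.874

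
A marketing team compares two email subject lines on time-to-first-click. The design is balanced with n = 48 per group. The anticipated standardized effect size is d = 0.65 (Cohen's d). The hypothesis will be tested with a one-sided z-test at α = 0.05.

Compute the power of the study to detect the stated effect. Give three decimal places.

Noncentrality parameter: δ = d·√(n/2) = 0.65 × √(48/2) = 3.1843
One-sided α = 0.05 → critical value z_{0.05} = 1.645.
Power = Φ(δ − 1.645) = Φ(1.539) = 0.9382.

Power ≈ 0.938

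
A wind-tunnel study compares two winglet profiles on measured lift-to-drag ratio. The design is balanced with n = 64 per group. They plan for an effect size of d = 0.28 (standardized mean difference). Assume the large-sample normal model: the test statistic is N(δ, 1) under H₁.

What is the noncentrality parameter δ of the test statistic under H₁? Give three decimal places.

The noncentrality parameter scales effect size by the design's sample-size factor: δ = d·√(n/2) = 0.28 × √(64/2) = 1.5839

δ ≈ 1.584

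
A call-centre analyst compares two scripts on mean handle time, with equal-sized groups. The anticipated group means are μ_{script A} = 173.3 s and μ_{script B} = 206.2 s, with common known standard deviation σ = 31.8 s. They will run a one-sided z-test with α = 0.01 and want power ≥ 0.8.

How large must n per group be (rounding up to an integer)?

n = 19 per group

Standardized effect: d = |μ_{script A} − μ_{script B}| / σ = |173.3 − 206.2| / 31.8 = 1.0346
Set Φ(δ − 2.326) = 0.8; then δ − 2.326 = Φ⁻¹(0.8) = 0.842, giving δ = 3.168.
δ = d·√(n/2) ⇒ n = 2(δ/d)² = 2 × (3.168 / 1.0346)² = 18.75.
Round up to the next whole unit.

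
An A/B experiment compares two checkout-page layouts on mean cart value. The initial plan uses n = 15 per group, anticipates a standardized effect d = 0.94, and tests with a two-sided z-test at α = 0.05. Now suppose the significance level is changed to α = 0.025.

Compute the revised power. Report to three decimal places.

δ = d·√(n/2) = 0.94 × √(15/2) = 2.5743 (unchanged). New critical value: z_{0.0125} = 2.241.
Revised power = Φ(δ − 2.241) + Φ(−δ − 2.241) = Φ(0.333) + Φ(-4.816) = 0.6304 + 0.0000 = 0.6304.

Power ≈ 0.630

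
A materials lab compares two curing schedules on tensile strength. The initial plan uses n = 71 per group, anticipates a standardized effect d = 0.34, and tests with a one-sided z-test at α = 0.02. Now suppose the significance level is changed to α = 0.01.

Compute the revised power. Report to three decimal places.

δ = d·√(n/2) = 0.34 × √(71/2) = 2.0258 (unchanged). New critical value: z_{0.01} = 2.326.
Revised power = P(Z > 2.326 − δ) = Φ(-0.301) = 0.3819.

Power ≈ 0.382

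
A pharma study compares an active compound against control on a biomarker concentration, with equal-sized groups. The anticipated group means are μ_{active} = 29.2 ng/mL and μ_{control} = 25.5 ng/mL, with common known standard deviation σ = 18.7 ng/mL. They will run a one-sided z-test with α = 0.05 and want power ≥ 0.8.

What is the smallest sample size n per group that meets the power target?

n = 316 per group

Standardized effect: d = |μ_{active} − μ_{control}| / σ = |29.2 − 25.5| / 18.7 = 0.1979
For power 0.8 need Φ(δ − z_{0.05}) = 0.8, so δ = z_{0.05} + z_{0.20} = 1.645 + 0.842 = 2.486.
δ = d·√(n/2) ⇒ n = 2(δ/d)² = 2 × (2.486 / 0.1979)² = 315.85.
Rounding up, n = 316 per group.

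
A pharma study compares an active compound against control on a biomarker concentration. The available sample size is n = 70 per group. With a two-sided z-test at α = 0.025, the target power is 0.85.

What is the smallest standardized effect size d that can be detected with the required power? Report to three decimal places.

d ≈ 0.554

Need Φ(δ − 2.241) = 0.85, so δ = 2.241 + 1.036 = 3.278.
(Lower-tail contribution to power is negligible for δ > 0.)
δ = d·√(n/2) ⇒ d = δ/√(n/2) = 3.278/√(70/2) = 0.5541.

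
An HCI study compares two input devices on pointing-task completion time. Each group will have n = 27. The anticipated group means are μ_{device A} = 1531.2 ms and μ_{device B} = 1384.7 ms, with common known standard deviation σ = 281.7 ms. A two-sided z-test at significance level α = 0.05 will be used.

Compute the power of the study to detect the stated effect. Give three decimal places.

Standardized effect: d = |μ_{device A} − μ_{device B}| / σ = |1531.2 − 1384.7| / 281.7 = 0.5201
Noncentrality parameter: δ = d·√(n/2) = 0.5201 × √(27/2) = 1.9108
Two-sided α = 0.05 → critical value z_{0.025} = 1.960.
Power = Φ(δ − 1.960) + Φ(−δ − 1.960) = Φ(-0.049) + Φ(-3.871) = 0.4804 + 0.0001 = 0.4805.

Power ≈ 0.480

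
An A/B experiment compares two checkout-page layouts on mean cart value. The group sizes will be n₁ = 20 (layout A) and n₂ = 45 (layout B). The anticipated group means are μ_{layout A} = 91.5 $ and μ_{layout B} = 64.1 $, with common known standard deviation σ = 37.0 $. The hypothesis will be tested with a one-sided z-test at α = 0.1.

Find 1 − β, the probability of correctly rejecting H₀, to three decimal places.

Standardized effect: d = |μ_{layout A} − μ_{layout B}| / σ = |91.5 − 64.1| / 37.0 = 0.7405
Noncentrality parameter: δ = d / √(1/n₁ + 1/n₂) = 0.7405 / √(1/20 + 1/45) = 2.7556
One-sided α = 0.1 → critical value z_{0.1} = 1.282.
Power = Φ(δ − 1.282) = Φ(1.474) = 0.9298.

Power ≈ 0.930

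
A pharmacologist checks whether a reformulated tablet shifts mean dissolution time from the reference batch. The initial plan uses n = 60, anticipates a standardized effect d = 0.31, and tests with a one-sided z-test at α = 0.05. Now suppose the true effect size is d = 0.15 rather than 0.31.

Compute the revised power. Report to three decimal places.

With d = 0.15: δ = d·√n = 0.15 × √60 = 1.1619. Critical value z_{0.05} = 1.645.
Revised power = Φ(δ − 1.645) = Φ(-0.483) = 0.3146.

Power ≈ 0.315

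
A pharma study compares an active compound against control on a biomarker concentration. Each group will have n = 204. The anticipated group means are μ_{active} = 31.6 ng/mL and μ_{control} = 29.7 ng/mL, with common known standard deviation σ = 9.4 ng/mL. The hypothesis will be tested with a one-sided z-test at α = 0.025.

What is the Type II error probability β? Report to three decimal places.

Standardized effect: d = |μ_{active} − μ_{control}| / σ = |31.6 − 29.7| / 9.4 = 0.2021
Noncentrality parameter: δ = d·√(n/2) = 0.2021 × √(204/2) = 2.0414
One-sided α = 0.025 → critical value z_{0.025} = 1.960.
Power = P(Z > 1.960 − δ) = Φ(0.081) = 0.5324.
Type II error: β = 1 − power = 1 − 0.5324 = 0.4676.

β ≈ 0.468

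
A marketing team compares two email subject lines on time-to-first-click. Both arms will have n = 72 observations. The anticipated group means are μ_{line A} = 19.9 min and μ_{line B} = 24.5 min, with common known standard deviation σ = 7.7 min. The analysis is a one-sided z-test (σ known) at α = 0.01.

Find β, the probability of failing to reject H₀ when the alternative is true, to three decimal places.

β ≈ 0.104

Standardized effect: d = |μ_{line A} − μ_{line B}| / σ = |19.9 − 24.5| / 7.7 = 0.5974
Noncentrality parameter: δ = d·√(n/2) = 0.5974 × √(72/2) = 3.5844
Critical value for a one-sided test at α = 0.01: z_α = 2.326.
Power = P(Z > 2.326 − δ) = Φ(1.258) = 0.8958.
Type II error: β = 1 − power = 1 − 0.8958 = 0.1042.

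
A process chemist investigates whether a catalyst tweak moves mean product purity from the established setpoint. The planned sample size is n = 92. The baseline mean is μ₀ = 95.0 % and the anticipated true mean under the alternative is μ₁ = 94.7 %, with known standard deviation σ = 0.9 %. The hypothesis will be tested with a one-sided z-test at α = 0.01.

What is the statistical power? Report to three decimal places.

Power ≈ 0.808

Standardized effect: d = |μ₁ − μ₀| / σ = |94.7 − 95.0| / 0.9 = 0.3333
Noncentrality parameter: δ = d·√n = 0.3333 × √92 = 3.1972
Critical value for a one-sided test at α = 0.01: z_α = 2.326.
Power = Φ(δ − 2.326) = Φ(0.871) = 0.8081.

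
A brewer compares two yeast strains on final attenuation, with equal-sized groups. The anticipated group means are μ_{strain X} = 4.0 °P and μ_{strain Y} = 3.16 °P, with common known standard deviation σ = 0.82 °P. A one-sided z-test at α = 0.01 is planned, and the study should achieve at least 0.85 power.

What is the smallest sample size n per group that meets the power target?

Standardized effect: d = |μ_{strain X} − μ_{strain Y}| / σ = |4.0 − 3.16| / 0.82 = 1.0244
Set Φ(δ − 2.326) = 0.85; then δ − 2.326 = Φ⁻¹(0.85) = 1.036, giving δ = 3.363.
δ = d·√(n/2) ⇒ n = 2(δ/d)² = 2 × (3.363 / 1.0244)² = 21.55.
Rounding up, n = 22 per group.

n = 22 per group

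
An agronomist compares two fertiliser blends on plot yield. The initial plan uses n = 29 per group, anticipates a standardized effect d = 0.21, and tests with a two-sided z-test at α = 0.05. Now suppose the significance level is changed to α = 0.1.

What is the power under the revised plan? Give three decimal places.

δ = d·√(n/2) = 0.21 × √(29/2) = 0.7997 (unchanged). New critical value: z_{0.05} = 1.645.
Revised power = Φ(δ − 1.645) + Φ(−δ − 1.645) = Φ(-0.845) + Φ(-2.445) = 0.1990 + 0.0073 = 0.2063.

Power ≈ 0.206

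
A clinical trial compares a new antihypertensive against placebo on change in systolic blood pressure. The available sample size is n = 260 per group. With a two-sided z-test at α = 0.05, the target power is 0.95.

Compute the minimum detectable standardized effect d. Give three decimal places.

d ≈ 0.316

Required noncentrality: δ = z_{0.025} + z_{0.05} = 1.960 + 1.645 = 3.605.
(The second rejection-region term Φ(−δ − z_{α/2}) is negligible and dropped.)
δ = d·√(n/2) ⇒ d = δ/√(n/2) = 3.605/√(260/2) = 0.3162.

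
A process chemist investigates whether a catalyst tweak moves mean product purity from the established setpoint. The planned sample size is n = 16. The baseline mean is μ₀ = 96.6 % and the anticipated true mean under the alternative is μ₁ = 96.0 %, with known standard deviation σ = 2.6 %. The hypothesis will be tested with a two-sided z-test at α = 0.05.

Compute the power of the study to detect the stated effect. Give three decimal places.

Standardized effect: d = |μ₁ − μ₀| / σ = |96.0 − 96.6| / 2.6 = 0.2308
Noncentrality parameter: δ = d·√n = 0.2308 × √16 = 0.9231
Critical value for a two-sided test at α = 0.05: z_{α/2} = 1.960.
Power = Φ(δ − 1.960) + Φ(−δ − 1.960) = Φ(-1.037) + Φ(-2.883) = 0.1499 + 0.0020 = 0.1519.

Power ≈ 0.152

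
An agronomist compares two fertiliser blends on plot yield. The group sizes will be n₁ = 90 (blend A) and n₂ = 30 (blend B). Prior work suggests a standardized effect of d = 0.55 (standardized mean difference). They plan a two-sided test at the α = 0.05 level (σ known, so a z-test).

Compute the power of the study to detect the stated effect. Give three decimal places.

Power ≈ 0.742

Noncentrality parameter: λ = d / √(1/n₁ + 1/n₂) = 0.55 / √(1/90 + 1/30) = 2.6089
Critical value for a two-sided test at α = 0.05: z_{α/2} = 1.960.
Power = Φ(λ − 1.960) + Φ(−λ − 1.960) = Φ(0.649) + Φ(-4.569) = 0.7418 + 0.0000 = 0.7418.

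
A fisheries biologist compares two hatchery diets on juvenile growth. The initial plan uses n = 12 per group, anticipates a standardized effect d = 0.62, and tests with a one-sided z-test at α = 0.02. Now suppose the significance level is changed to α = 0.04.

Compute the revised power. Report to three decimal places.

δ = d·√(n/2) = 0.62 × √(12/2) = 1.5187 (unchanged). New critical value: z_{0.04} = 1.751.
Revised power = P(Z > 1.751 − δ) = Φ(-0.232) = 0.4083.

Power ≈ 0.408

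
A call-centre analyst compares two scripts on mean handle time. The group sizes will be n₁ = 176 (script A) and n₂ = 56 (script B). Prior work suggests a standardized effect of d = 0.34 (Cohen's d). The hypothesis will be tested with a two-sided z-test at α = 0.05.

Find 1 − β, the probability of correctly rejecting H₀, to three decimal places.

Noncentrality parameter: δ = d / √(1/n₁ + 1/n₂) = 0.34 / √(1/176 + 1/56) = 2.2161
Critical value for a two-sided test at α = 0.05: z_{α/2} = 1.960.
Power = Φ(δ − 1.960) + Φ(−δ − 1.960) = Φ(0.256) + Φ(-4.176) = 0.6011 + 0.0000 = 0.6011.

Power ≈ 0.601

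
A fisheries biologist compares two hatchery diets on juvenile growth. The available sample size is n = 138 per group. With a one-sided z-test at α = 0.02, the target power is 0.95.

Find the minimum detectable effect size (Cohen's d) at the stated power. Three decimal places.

Need Φ(δ − 2.054) = 0.95, so δ = 2.054 + 1.645 = 3.699.
δ = d·√(n/2) ⇒ d = δ/√(n/2) = 3.699/√(138/2) = 0.4453.

d ≈ 0.445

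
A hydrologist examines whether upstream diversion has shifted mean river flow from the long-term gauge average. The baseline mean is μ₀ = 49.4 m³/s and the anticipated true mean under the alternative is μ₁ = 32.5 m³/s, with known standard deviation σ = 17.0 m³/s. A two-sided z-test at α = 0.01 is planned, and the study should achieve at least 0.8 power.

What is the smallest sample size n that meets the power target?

Standardized effect: d = |μ₁ − μ₀| / σ = |32.5 − 49.4| / 17.0 = 0.9941
Set Φ(δ − 2.576) = 0.8; then δ − 2.576 = Φ⁻¹(0.8) = 0.842, giving δ = 3.417.
(For δ > 0 the lower-tail rejection region contributes negligibly to power, so the one-term inversion is standard.)
δ = d·√n ⇒ n = (δ/d)² = (3.417 / 0.9941)² = 11.82.
Rounding up, n = 12.

n = 12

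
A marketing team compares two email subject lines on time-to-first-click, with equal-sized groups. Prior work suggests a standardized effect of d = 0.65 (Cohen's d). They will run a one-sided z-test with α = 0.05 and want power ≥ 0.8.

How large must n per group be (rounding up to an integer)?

For power 0.8 need Φ(δ − z_{0.05}) = 0.8, so δ = z_{0.05} + z_{0.20} = 1.645 + 0.842 = 2.486.
δ = d·√(n/2) ⇒ n = 2(δ/d)² = 2 × (2.486 / 0.65)² = 29.27.
Rounding up, n = 30 per group.

n = 30 per group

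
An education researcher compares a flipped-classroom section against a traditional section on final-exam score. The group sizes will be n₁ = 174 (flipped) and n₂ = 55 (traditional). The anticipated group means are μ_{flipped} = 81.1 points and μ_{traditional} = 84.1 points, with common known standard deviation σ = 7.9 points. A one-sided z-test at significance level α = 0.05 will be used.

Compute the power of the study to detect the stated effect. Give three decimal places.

Standardized effect: d = |μ_{flipped} − μ_{traditional}| / σ = |81.1 − 84.1| / 7.9 = 0.3797
Noncentrality parameter: λ = d / √(1/n₁ + 1/n₂) = 0.3797 / √(1/174 + 1/55) = 2.4549
Critical value for a one-sided test at α = 0.05: z_α = 1.645.
Power = Φ(λ − 1.645) = Φ(0.810) = 0.7910.

Power ≈ 0.791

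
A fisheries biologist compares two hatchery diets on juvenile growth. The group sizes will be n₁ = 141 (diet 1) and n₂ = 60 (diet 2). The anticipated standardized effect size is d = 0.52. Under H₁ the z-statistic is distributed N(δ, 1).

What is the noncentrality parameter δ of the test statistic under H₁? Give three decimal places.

δ ≈ 3.374

The noncentrality parameter scales effect size by the design's sample-size factor: δ = d / √(1/n₁ + 1/n₂) = 0.52 / √(1/141 + 1/60) = 3.3736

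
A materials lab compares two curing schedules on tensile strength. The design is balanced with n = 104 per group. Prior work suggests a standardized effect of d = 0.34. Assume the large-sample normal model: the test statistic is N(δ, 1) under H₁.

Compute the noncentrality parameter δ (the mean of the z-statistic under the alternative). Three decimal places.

δ = d·√(n/2) = 0.34 × √(104/2) = 2.4518

δ ≈ 2.452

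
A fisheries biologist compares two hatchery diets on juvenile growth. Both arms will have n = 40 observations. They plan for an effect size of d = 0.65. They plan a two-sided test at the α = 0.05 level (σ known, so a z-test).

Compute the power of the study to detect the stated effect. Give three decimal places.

Power ≈ 0.828

Noncentrality parameter: δ = d·√(n/2) = 0.65 × √(40/2) = 2.9069
Two-sided α = 0.05 → critical value z_{0.025} = 1.960.
Power = Φ(δ − 1.960) + Φ(−δ − 1.960) = Φ(0.947) + Φ(-4.867) = 0.8282 + 0.0000 = 0.8282.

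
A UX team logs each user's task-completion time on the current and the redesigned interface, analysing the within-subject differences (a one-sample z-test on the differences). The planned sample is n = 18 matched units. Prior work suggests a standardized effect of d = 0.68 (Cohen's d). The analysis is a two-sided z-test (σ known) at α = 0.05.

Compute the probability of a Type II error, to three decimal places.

β ≈ 0.177

Noncentrality parameter: δ = d·√n = 0.68 × √18 = 2.8850
Critical value for a two-sided test at α = 0.05: z_{α/2} = 1.960.
Power = Φ(δ − 1.960) + Φ(−δ − 1.960) = Φ(0.925) + Φ(-4.845) = 0.8225 + 0.0000 = 0.8225.
Type II error: β = 1 − power = 1 − 0.8225 = 0.1775.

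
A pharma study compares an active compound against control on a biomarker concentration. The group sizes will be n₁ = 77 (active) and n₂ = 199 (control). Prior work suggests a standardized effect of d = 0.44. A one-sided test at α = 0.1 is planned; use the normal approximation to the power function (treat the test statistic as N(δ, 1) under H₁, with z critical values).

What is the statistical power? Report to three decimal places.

Power ≈ 0.977

Noncentrality parameter: δ = d / √(1/n₁ + 1/n₂) = 0.44 / √(1/77 + 1/199) = 3.2785
Critical value for a one-sided test at α = 0.1: z_α = 1.282.
Power = Φ(δ − 1.282) = Φ(1.997) = 0.9771.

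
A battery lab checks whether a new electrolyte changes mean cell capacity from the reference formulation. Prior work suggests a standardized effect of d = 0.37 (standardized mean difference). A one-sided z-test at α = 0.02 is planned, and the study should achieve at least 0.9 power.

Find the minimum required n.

Set Φ(δ − 2.054) = 0.9; then δ − 2.054 = Φ⁻¹(0.9) = 1.282, giving δ = 3.335.
δ = d·√n ⇒ n = (δ/d)² = (3.335 / 0.37)² = 81.26.
Round up to the next whole unit.

n = 82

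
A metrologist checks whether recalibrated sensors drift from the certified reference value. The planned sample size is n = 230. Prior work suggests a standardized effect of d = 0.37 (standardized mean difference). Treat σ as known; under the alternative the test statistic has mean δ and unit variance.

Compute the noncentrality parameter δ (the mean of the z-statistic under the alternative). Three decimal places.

δ = d·√n = 0.37 × √230 = 5.6113

δ ≈ 5.611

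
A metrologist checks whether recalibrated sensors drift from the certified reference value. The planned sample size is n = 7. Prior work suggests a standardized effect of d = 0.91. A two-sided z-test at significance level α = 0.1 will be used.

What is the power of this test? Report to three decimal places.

Noncentrality parameter: δ = d·√n = 0.91 × √7 = 2.4076
Critical value for a two-sided test at α = 0.1: z_{α/2} = 1.645.
Power = Φ(δ − 1.645) + Φ(−δ − 1.645) = Φ(0.763) + Φ(-4.052) = 0.7772 + 0.0000 = 0.7772.

Power ≈ 0.777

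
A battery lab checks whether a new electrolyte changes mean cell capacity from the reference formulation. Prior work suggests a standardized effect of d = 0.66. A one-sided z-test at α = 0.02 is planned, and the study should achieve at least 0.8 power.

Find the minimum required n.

n = 20

For power 0.8 need Φ(δ − z_{0.02}) = 0.8, so δ = z_{0.02} + z_{0.20} = 2.054 + 0.842 = 2.895.
δ = d·√n ⇒ n = (δ/d)² = (2.895 / 0.66)² = 19.25.
Rounding up, n = 20.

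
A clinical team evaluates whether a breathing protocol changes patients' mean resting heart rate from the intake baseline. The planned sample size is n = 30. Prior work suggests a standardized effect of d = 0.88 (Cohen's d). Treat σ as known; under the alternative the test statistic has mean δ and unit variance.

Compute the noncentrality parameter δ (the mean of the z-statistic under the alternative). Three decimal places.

δ ≈ 4.820

δ = d·√n = 0.88 × √30 = 4.8200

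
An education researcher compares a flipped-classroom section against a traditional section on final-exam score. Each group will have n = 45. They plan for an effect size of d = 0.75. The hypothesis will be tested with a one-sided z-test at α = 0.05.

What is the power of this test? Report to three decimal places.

Power ≈ 0.972

Noncentrality parameter: δ = d·√(n/2) = 0.75 × √(45/2) = 3.5576
One-sided α = 0.05 → critical value z_{0.05} = 1.645.
Power = P(Z > 1.645 − δ) = Φ(1.913) = 0.9721.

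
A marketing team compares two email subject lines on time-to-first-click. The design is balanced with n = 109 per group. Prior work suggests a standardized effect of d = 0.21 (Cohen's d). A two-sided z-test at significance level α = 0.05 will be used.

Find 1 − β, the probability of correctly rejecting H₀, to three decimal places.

Noncentrality parameter: λ = d·√(n/2) = 0.21 × √(109/2) = 1.5503
Two-sided α = 0.05 → critical value z_{0.025} = 1.960.
Power = Φ(λ − 1.960) + Φ(−λ − 1.960) = Φ(-0.410) + Φ(-3.510) = 0.3410 + 0.0002 = 0.3413.

Power ≈ 0.341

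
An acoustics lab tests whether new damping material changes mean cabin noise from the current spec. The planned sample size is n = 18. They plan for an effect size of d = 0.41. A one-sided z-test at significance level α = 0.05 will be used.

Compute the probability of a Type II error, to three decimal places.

Noncentrality parameter: δ = d·√n = 0.41 × √18 = 1.7395
One-sided α = 0.05 → critical value z_{0.05} = 1.645.
Power = P(Z > 1.645 − δ) = Φ(0.095) = 0.5377.
Type II error: β = 1 − power = 1 − 0.5377 = 0.4623.

β ≈ 0.462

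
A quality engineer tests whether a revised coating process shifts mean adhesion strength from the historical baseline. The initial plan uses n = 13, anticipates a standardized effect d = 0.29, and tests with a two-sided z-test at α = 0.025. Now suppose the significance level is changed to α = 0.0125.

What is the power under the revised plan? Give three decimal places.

δ = d·√n = 0.29 × √13 = 1.0456 (unchanged). New critical value: z_{0.0063} = 2.498.
Revised power = Φ(δ − 2.498) + Φ(−δ − 2.498) = Φ(-1.452) + Φ(-3.543) = 0.0732 + 0.0002 = 0.0734.

Power ≈ 0.073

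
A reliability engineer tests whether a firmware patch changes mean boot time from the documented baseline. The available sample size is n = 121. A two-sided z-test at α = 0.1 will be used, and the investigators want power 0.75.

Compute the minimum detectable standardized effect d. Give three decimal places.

Required noncentrality: δ = z_{0.05} + z_{0.25} = 1.645 + 0.674 = 2.319.
(The second rejection-region term Φ(−δ − z_{α/2}) is negligible and dropped.)
δ = d·√n ⇒ d = δ/√n = 2.319/√121 = 0.2108.

d ≈ 0.211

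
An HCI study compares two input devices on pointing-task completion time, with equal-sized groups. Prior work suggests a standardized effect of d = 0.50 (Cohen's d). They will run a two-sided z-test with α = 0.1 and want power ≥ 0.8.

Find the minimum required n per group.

Set Φ(δ − 1.645) = 0.8; then δ − 1.645 = Φ⁻¹(0.8) = 0.842, giving δ = 2.486.
(The Φ(−δ − z_{α/2}) term is vanishingly small for δ > 0 and is dropped in the standard sample-size formula.)
δ = d·√(n/2) ⇒ n = 2(δ/d)² = 2 × (2.486 / 0.50)² = 49.46.
Round up to the next whole unit.

n = 50 per group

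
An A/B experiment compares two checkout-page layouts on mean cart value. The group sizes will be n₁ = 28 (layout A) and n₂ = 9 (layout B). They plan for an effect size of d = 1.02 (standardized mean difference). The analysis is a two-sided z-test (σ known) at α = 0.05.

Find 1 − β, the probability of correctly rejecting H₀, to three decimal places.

Power ≈ 0.759

Noncentrality parameter: δ = d / √(1/n₁ + 1/n₂) = 1.02 / √(1/28 + 1/9) = 2.6619
Critical value for a two-sided test at α = 0.05: z_{α/2} = 1.960.
Power = Φ(δ − 1.960) + Φ(−δ − 1.960) = Φ(0.702) + Φ(-4.622) = 0.7587 + 0.0000 = 0.7587.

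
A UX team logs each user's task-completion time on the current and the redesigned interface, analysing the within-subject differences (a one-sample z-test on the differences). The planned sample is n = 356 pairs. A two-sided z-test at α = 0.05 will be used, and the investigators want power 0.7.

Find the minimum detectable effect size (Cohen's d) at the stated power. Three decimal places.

Need Φ(δ − 1.960) = 0.7, so δ = 1.960 + 0.524 = 2.484.
(The second rejection-region term Φ(−δ − z_{α/2}) is negligible and dropped.)
δ = d·√n ⇒ d = δ/√n = 2.484/√356 = 0.1317.

d ≈ 0.132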